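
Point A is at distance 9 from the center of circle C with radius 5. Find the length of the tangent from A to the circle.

tangent = √(d² - r²) = √(9² - 5²) = √(81 - 25) = √56 = 2*sqrt(14)

2*sqrt(14)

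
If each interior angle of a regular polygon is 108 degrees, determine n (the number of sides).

The exterior angle is the supplement of the interior angle: 180 - 108 = 72 degrees.
Since the exterior angles of any convex polygon sum to 360 degrees, the number of sides is 360 / 72 = 5.

5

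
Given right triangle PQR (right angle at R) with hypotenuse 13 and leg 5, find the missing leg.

Rearranging the Pythagorean theorem to solve for the unknown leg:
leg^2 = hypotenuse^2 - known_leg^2 = 169 - 25 = 144
leg = sqrt(144) = 12.

12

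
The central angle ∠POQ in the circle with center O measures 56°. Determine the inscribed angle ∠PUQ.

By the inscribed angle theorem, the inscribed angle is half the central angle.
Inscribed angle = 56° / 2 = 28°

28°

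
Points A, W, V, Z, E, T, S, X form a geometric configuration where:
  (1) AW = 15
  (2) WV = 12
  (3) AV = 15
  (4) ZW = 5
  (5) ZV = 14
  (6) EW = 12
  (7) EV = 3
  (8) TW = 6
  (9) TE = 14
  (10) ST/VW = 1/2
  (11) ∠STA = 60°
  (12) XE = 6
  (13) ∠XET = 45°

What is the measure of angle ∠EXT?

Step 1: By the law of cosines on triangle XET: XT² = 6² + 14² − 2·6·14·cos(45°) = 113.21, so XT ≈ 10.64.
Step 2: By the inverse law of cosines on triangle EXT: cos(∠EXT) = (6² + 10.64² − 14²) / (2·6·10.64) = -46.79/127.68 = -0.3665, so ∠EXT = 111.5°.

Therefore, the measure of angle ∠EXT = 111.5°.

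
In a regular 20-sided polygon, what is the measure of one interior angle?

Each interior angle of a regular n-gon is (n - 2) * 180 / n.
For n = 20: (20 - 2) * 180 / 20 = 3240/20 = 162 degrees.

162 degrees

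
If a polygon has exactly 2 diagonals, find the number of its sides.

Using d = n(n - 3)/2, we solve 2 = n(n - 3)/2.
So n(n - 3) = 4.
Testing n = 4: 4 * 1 = 4 = 4. Correct.
The polygon has 4 sides.

4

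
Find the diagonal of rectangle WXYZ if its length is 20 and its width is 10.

Using the Pythagorean theorem:
d² = 20² + 10² = 400 + 100 = 500
d = sqrt(500) = 10*sqrt(5)

10*sqrt(5)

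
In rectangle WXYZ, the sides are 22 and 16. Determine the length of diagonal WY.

d = sqrt(22^2 + 16^2) = sqrt(740) = 2*sqrt(185)

2*sqrt(185)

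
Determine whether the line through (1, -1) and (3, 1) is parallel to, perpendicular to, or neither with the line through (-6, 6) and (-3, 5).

Slope of line 1: m1 = (1 - -1)/(3 - 1) = 2/2 = 1
Slope of line 2: m2 = (5 - 6)/(-3 - -6) = -1/3 = -1/3
m1 != m2 (1 != -1/3), so not parallel.
m1 * m2 = (1) * (-1/3) = -1/3 != -1, so not perpendicular.
The lines are neither parallel nor perpendicular.

Neither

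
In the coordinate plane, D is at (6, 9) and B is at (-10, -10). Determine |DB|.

The horizontal distance is |-10 - 6| = 16 and the vertical distance is |-10 - 9| = 19.
By the Pythagorean theorem, d = sqrt(16^2 + 19^2) = sqrt(617).

sqrt(617)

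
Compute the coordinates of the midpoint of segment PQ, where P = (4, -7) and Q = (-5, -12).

M = ((x₁ + x₂)/2, (y₁ + y₂)/2)
= ((4 + -5)/2, (-7 + -12)/2)
= (-1/2, -19/2) = (-1/2, -19/2)

(-1/2, -19/2)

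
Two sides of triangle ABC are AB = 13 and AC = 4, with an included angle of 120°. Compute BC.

Law of cosines: BC^2 = 13^2 + 4^2 - 2(13)(4)cos(120°) = 237, so BC = sqrt(237).

sqrt(237)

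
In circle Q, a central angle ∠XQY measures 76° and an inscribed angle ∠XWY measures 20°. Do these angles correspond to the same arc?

By the inscribed angle theorem, the inscribed angle for a central angle of 76° should be 76° / 2 = 38°.
The given inscribed angle is 20°, which does not equal 38°.
Therefore, no, they do not correspond to the same arc.

No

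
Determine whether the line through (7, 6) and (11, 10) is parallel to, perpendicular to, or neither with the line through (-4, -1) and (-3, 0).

Slope of line 1: m1 = (10 - 6)/(11 - 7) = 4/4 = 1
Slope of line 2: m2 = (0 - -1)/(-3 - -4) = 1/1 = 1
m1 = m2, so the lines are parallel.

Parallel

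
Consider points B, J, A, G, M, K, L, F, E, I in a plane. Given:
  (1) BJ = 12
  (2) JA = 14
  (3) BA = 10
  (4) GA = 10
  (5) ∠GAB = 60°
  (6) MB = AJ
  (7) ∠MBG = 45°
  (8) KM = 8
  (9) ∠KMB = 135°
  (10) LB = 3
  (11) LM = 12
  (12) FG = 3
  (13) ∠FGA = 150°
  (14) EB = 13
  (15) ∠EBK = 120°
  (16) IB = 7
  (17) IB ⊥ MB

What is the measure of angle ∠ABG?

Step 1: By the law of cosines on triangle BAG: BG² = 10² + 10² − 2·10·10·cos(60°) = 100, so BG = 10.
Step 2: By the inverse law of cosines on triangle ABG: cos(∠ABG) = (10² + 10² − 10²) / (2·10·10) = 100/200 = 0.5, so ∠ABG = 60°.

Therefore, the measure of angle ∠ABG = 60°.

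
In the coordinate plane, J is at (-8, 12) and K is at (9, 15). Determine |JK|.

d = sqrt((9 - -8)^2 + (15 - 12)^2)
d = sqrt(17^2 + 3^2)
d = sqrt(289 + 9)
d = sqrt(298)

sqrt(298)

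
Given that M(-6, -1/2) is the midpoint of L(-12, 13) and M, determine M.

Using the midpoint formula: M = ((x1 + x2)/2, (y1 + y2)/2)
We know M = (-6, -1/2) and L = (-12, 13)
For x: -6 = (-12 + x2)/2, so x2 = 2*-6 - -12 = 0
For y: -1/2 = (13 + y2)/2, so y2 = 2*-1/2 - 13 = -14
M = (0, -14)

(0, -14)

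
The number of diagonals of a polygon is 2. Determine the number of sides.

Using d = n(n - 3)/2, we solve 2 = n(n - 3)/2.
So n(n - 3) = 4.
Testing n = 4: 4 * 1 = 4 = 4. Correct.
The polygon has 4 sides.

4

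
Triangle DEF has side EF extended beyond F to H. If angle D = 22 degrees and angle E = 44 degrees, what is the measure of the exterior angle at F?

The interior angle at F is 180 - 22 - 44 = 114 degrees.
The exterior angle and interior angle at F are supplementary:
Exterior angle = 180 - 114 = 66 degrees.

66 degrees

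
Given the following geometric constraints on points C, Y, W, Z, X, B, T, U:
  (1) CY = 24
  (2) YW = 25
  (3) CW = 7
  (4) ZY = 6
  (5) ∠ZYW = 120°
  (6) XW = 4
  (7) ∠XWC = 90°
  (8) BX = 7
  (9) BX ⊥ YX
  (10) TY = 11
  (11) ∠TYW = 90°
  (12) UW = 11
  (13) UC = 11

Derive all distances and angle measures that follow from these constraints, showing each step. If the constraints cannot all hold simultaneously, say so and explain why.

The constraints are consistent.

Step 1: From CW = 7, WX = 4, and ∠CWX = 90°, by the law of cosines:
  CX² = CW² + WX² - 2·CW·WX·cos(90°) = 49 + 16 - 0 = 65
  CX = √65

Step 2: From WY = 25, YZ = 6, and ∠WYZ = 120°, by the law of cosines:
  WZ² = WY² + YZ² - 2·WY·YZ·cos(120°) = 625 + 36 + 150 = 811
  WZ ≈ 28.48

Step 3: From WY = 25, YT = 11, and ∠WYT = 90°, by the law of cosines:
  WT² = WY² + YT² - 2·WY·YT·cos(90°) = 625 + 121 - 0 = 746
  WT ≈ 27.31

Step 4: From CU = 11, CW = 7, UW = 11, by the inverse law of cosines:
  cos(∠UCW) = (CU² + CW² - UW²) / (2·CU·CW)
  ∠UCW = 71.45°

Step 5: From CW = 7, CY = 24, WY = 25, by the inverse law of cosines:
  cos(∠WCY) = (CW² + CY² - WY²) / (2·CW·CY)
  ∠WCY = 90°

Step 6: From YC = 24, YW = 25, CW = 7, by the inverse law of cosines:
  cos(∠CYW) = (YC² + YW² - CW²) / (2·YC·YW)
  ∠CYW = 16.26°

Step 7: From WC = 7, WU = 11, CU = 11, by the inverse law of cosines:
  cos(∠CWU) = (WC² + WU² - CU²) / (2·WC·WU)
  ∠CWU = 71.45°

Step 8: From WC = 7, WY = 25, CY = 24, by the inverse law of cosines:
  cos(∠CWY) = (WC² + WY² - CY²) / (2·WC·WY)
  ∠CWY = 73.74°

Step 9: From UC = 11, UW = 11, CW = 7, by the inverse law of cosines:
  cos(∠CUW) = (UC² + UW² - CW²) / (2·UC·UW)
  ∠CUW = 37.11°

Step 10: From CW = 7, CX = √65, WX = 4, by the inverse law of cosines:
  cos(∠WCX) = (CW² + CX² - WX²) / (2·CW·CX)
  ∠WCX = 29.74°

Step 11: From WT = 27.31, WY = 25, TY = 11, by the inverse law of cosines:
  cos(∠TWY) = (WT² + WY² - TY²) / (2·WT·WY)
  ∠TWY = 23.75°

Step 12: From WY = 25, WZ = 28.48, YZ = 6, by the inverse law of cosines:
  cos(∠YWZ) = (WY² + WZ² - YZ²) / (2·WY·WZ)
  ∠YWZ = 10.51°

Step 13: From ZW = 28.48, ZY = 6, WY = 25, by the inverse law of cosines:
  cos(∠WZY) = (ZW² + ZY² - WY²) / (2·ZW·ZY)
  ∠WZY = 49.49°

Step 14: From XC = √65, XW = 4, CW = 7, by the inverse law of cosines:
  cos(∠CXW) = (XC² + XW² - CW²) / (2·XC·XW)
  ∠CXW = 60.26°

Step 15: From TW = 27.31, TY = 11, WY = 25, by the inverse law of cosines:
  cos(∠WTY) = (TW² + TY² - WY²) / (2·TW·TY)
  ∠WTY = 66.25°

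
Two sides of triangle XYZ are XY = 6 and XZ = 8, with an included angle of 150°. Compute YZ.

Law of cosines: YZ^2 = 6^2 + 8^2 - 2(6)(8)cos(150°) = 48*sqrt(3) + 100, so YZ = 2*sqrt(12*sqrt(3) + 25).

2*sqrt(12*sqrt(3) + 25)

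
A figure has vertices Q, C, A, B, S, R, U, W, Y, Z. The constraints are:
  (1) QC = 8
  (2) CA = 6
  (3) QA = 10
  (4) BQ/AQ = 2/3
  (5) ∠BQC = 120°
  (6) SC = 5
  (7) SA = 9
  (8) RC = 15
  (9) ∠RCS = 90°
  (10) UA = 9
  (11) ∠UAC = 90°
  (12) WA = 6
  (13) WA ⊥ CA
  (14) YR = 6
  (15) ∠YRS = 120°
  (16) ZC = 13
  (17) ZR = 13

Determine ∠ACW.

Step 1: By the law of cosines on triangle CAW: CW² = 6² + 6² − 2·6·6·cos(90°) = 72, so CW = 6·√2.
Step 2: By the inverse law of cosines on triangle ACW: cos(∠ACW) = (6² + (6·√2)² − 6²) / (2·6·6·√2) = 72/101.82 = 0.7071, so ∠ACW = 45°.

Therefore, the measure of angle ∠ACW = 45°.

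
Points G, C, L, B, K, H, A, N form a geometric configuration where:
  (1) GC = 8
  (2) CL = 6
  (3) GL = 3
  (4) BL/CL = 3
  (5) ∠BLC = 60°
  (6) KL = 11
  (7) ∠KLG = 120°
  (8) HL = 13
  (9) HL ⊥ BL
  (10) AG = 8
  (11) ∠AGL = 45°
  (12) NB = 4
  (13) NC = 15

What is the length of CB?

From the given relations: BL = 3·CL = 3·6 = 18.
Step 1: By the law of cosines on triangle CLB: CB² = 6² + 18² − 2·6·18·cos(60°) = 252, so CB = 6·√7.

Therefore, the length of CB = 6·√7.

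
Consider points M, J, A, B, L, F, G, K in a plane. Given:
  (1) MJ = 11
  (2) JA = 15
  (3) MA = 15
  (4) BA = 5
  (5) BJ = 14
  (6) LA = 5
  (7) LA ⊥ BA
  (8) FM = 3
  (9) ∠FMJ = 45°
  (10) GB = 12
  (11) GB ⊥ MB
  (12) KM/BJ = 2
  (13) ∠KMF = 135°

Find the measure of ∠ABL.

Step 1: By the law of cosines on triangle BAL: BL² = 5² + 5² − 2·5·5·cos(90°) = 50, so BL = 5·√2.
Step 2: By the inverse law of cosines on triangle ABL: cos(∠ABL) = (5² + (5·√2)² − 5²) / (2·5·5·√2) = 50/70.71 = 0.7071, so ∠ABL = 45°.

Therefore, the measure of angle ∠ABL = 45°.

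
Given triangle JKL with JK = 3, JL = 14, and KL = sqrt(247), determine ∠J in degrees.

By the inverse law of cosines: cos(J) = (JK² + JL² - KL²) / (2 × JK × JL)
cos(J) = (3² + 14² - (sqrt(247))²) / (2 × 3 × 14)
cos(J) = (9 + 196 - (247)) / 84
cos(J) = -1/2
J = arccos(-1/2) = 120°

120°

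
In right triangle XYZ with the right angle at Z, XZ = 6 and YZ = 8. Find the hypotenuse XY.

XY = sqrt(6^2 + 8^2) = sqrt(100) = 10

10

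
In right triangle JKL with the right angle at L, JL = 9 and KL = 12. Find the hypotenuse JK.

In a right triangle, the square of the hypotenuse equals the sum of the squares of the two legs.
The legs are 9 and 12, so the hypotenuse = sqrt(81 + 144) = sqrt(225) = 15.

15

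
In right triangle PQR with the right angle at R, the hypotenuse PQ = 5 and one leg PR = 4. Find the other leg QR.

By the Pythagorean theorem: QR^2 = PQ^2 - PR^2
QR^2 = 5^2 - 4^2 = 25 - 16 = 9
QR = sqrt(9) = 3

3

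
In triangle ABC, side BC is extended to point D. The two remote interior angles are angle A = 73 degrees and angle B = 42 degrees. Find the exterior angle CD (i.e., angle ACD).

By the exterior angle theorem, an exterior angle of a triangle equals the sum of the two remote interior angles.
Exterior angle = angle A + angle B
Exterior angle = 73 + 42 = 115 degrees

115 degrees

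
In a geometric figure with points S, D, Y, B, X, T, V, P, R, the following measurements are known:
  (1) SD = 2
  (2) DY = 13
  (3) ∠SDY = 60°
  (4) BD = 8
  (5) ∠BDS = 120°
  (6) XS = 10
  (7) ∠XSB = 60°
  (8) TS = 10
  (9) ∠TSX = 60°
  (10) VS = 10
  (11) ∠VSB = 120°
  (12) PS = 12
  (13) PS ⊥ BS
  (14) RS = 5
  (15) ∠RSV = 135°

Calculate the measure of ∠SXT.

Step 1: By the law of cosines on triangle XST: XT² = 10² + 10² − 2·10·10·cos(60°) = 100, so XT = 10.
Step 2: By the inverse law of cosines on triangle SXT: cos(∠SXT) = (10² + 10² − 10²) / (2·10·10) = 100/200 = 0.5, so ∠SXT = 60°.

Therefore, the measure of angle ∠SXT = 60°.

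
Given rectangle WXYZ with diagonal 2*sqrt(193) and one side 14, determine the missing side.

The diagonal of a rectangle forms a right triangle with the two sides.
Rearranging the Pythagorean theorem: missing side = sqrt(d^2 - known^2).
= sqrt(772 - 196) = sqrt(576) = 24.

24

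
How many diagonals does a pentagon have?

Each of the 5 vertices connects to 2 non-adjacent vertices via diagonals.
Total connections = 5 × 2 = 10, but each diagonal is counted twice.
Number of diagonals = 10 / 2 = 5.

5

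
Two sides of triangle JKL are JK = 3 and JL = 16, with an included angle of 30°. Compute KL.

By the law of cosines: KL^2 = JK^2 + JL^2 - 2*JK*JL*cos(J)
KL^2 = 3^2 + 16^2 - 2*3*16*cos(30°)
KL^2 = 9 + 256 - 96*(sqrt(3)/2)
KL^2 = 265 - 48*sqrt(3)
KL = sqrt(265 - 48*sqrt(3))

sqrt(265 - 48*sqrt(3))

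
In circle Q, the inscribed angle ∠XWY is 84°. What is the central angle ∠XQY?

Central angle = 2 × 84° = 168° (inscribed angle theorem).

168°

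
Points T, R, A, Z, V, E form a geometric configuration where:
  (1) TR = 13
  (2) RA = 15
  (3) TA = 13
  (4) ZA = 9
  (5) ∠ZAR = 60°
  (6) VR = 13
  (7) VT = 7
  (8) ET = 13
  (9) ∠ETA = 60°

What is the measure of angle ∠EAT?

Step 1: By the law of cosines on triangle ATE: AE² = 13² + 13² − 2·13·13·cos(60°) = 169, so AE = 13.
Step 2: By the inverse law of cosines on triangle EAT: cos(∠EAT) = (13² + 13² − 13²) / (2·13·13) = 169/338 = 0.5, so ∠EAT = 60°.

Therefore, the measure of angle ∠EAT = 60°.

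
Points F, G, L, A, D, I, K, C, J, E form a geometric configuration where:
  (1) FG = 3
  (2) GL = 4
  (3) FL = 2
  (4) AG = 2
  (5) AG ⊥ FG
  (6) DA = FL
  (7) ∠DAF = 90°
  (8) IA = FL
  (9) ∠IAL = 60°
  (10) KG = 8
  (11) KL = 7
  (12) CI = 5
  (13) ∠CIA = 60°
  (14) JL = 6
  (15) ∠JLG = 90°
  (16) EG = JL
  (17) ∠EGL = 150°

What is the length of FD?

From the given relations: DA = FL = 2.
Step 1: By the law of cosines on triangle FGA: FA² = 3² + 2² − 2·3·2·cos(90°) = 13, so FA = √13.
Step 2: By the law of cosines on triangle FAD: FD² = √13² + 2² − 2·√13·2·cos(90°) = 17, so FD = √17.

Therefore, the length of FD = √17.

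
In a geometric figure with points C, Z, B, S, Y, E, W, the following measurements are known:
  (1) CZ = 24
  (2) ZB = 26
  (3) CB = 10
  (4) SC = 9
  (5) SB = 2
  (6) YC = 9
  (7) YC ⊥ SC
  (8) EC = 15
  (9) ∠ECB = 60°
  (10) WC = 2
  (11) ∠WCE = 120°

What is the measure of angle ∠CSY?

Step 1: By the law of cosines on triangle SCY: SY² = 9² + 9² − 2·9·9·cos(90°) = 162, so SY = 9·√2.
Step 2: By the inverse law of cosines on triangle CSY: cos(∠CSY) = (9² + (9·√2)² − 9²) / (2·9·9·√2) = 162/229.1 = 0.7071, so ∠CSY = 45°.

Therefore, the measure of angle ∠CSY = 45°.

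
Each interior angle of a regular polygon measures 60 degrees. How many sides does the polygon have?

The exterior angle is the supplement of the interior angle: 180 - 60 = 120 degrees.
Since the exterior angles of any convex polygon sum to 360 degrees, the number of sides is 360 / 120 = 3.

3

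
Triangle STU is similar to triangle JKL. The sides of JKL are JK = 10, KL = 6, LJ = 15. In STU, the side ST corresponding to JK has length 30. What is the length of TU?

Since the triangles are similar, the ratio of corresponding sides is constant.
Scale factor k = ST / JK = 30 / 10 = 3
TU = k * KL = 3 * 6 = 18

18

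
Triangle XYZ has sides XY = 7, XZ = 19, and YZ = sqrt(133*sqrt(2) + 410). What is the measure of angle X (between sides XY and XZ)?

cos(X) = (7² + 19² - (sqrt(133*sqrt(2) + 410))²) / (2 × 7 × 19) = -sqrt(2)/2, so X = arccos(-sqrt(2)/2) = 135°.

135°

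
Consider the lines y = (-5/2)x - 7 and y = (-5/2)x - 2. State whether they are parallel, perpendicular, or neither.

Slope of line 1: m1 = -5/2
Slope of line 2: m2 = -5/2
Since m1 = m2 = -5/2, the lines are parallel.

Parallel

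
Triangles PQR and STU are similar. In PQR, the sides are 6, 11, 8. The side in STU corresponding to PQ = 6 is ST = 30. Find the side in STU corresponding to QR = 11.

k = 30/6 = 5. TU = 5 * 11 = 55.

55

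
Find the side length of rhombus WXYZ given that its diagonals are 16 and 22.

Half-diagonals are 8 and 11. side = sqrt(8^2 + 11^2) = sqrt(185)

sqrt(185)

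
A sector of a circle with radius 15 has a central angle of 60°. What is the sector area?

The full circle has area πr² = π(15)² = 225*pi.
The sector covers 60° out of 360°, a fraction of 1/6.
Sector area = 225*pi × 1/6 = 75*pi/2.

75*pi/2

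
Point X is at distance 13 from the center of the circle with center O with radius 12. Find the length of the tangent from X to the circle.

The tangent, radius, and line from the external point to the center form a right triangle.
The right angle is where the tangent meets the radius.
By the Pythagorean theorem: tangent² + 12² = 13²
tangent² = 169 - 144 = 25
tangent = 5

5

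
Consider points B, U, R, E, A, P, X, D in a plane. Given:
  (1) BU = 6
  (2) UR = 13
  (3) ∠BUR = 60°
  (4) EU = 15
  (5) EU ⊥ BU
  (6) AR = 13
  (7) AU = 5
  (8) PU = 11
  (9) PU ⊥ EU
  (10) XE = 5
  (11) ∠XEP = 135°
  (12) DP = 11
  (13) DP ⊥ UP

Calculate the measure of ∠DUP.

Step 1: By the law of cosines on triangle UPD: UD² = 11² + 11² − 2·11·11·cos(90°) = 242, so UD = 11·√2.
Step 2: By the inverse law of cosines on triangle DUP: cos(∠DUP) = ((11·√2)² + 11² − 11²) / (2·11·√2·11) = 242/342.24 = 0.7071, so ∠DUP = 45°.

Therefore, the measure of angle ∠DUP = 45°.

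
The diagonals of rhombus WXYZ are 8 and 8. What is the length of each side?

Half-diagonals are 4 and 4. side = sqrt(4^2 + 4^2) = sqrt(32) = 4*sqrt(2)

4*sqrt(2)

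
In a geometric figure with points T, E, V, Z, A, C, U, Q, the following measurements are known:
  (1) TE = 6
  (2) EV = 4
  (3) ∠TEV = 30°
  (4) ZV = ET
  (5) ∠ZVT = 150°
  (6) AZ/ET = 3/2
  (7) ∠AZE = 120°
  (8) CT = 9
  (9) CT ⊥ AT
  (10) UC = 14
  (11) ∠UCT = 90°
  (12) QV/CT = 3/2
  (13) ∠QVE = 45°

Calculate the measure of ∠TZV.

From the given relations: ZV = ET = 6.
Step 1: By the law of cosines on triangle VET: VT² = 4² + 6² − 2·4·6·cos(30°) = 10.43, so VT ≈ 3.23.
Step 2: By the law of cosines on triangle ZVT: ZT² = 6² + 3.23² − 2·6·3.23·cos(150°) = 79.99, so ZT ≈ 8.94.
Step 3: By the inverse law of cosines on triangle TZV: cos(∠TZV) = (8.94² + 6² − 3.23²) / (2·8.94·6) = 105.56/107.33 = 0.9836, so ∠TZV = 10.4°.

Therefore, the measure of angle ∠TZV = 10.4°.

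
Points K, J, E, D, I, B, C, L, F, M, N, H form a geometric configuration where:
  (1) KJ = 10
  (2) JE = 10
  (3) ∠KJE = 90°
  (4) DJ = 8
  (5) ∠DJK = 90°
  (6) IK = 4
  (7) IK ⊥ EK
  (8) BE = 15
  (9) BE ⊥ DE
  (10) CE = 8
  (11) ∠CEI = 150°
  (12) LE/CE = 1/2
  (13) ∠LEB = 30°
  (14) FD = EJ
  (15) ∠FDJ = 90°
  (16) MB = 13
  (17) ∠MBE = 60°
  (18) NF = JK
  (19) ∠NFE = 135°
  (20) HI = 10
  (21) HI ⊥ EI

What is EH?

Step 1: By the law of cosines on triangle EJK: EK² = 10² + 10² − 2·10·10·cos(90°) = 200, so EK = 10·√2.
Step 2: By the law of cosines on triangle EKI: EI² = (10·√2)² + 4² − 2·10·√2·4·cos(90°) = 216, so EI = 6·√6.
Step 3: By the law of cosines on triangle EIH: EH² = (6·√6)² + 10² − 2·6·√6·10·cos(90°) = 316, so EH = 2·√79.

Therefore, the length of EH = 2·√79.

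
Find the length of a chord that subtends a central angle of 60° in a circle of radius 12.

Chord length = 2r sin(θ/2)
= 2 × 12 × sin(60°/2)
= 2 × 12 × sin(30°)
= 12

12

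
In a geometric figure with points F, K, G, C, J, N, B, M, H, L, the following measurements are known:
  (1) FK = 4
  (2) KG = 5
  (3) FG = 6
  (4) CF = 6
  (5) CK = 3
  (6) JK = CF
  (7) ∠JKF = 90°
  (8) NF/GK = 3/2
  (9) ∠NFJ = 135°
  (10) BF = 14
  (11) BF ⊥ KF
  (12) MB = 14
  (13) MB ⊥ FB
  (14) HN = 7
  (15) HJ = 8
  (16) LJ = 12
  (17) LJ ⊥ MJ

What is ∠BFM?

Step 1: By the law of cosines on triangle FBM: FM² = 14² + 14² − 2·14·14·cos(90°) = 392, so FM = 14·√2.
Step 2: By the inverse law of cosines on triangle BFM: cos(∠BFM) = (14² + (14·√2)² − 14²) / (2·14·14·√2) = 392/554.37 = 0.7071, so ∠BFM = 45°.

Therefore, the measure of angle ∠BFM = 45°.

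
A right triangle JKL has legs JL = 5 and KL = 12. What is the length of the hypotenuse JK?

JK = sqrt(5^2 + 12^2) = sqrt(169) = 13

13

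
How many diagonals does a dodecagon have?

Each of the 12 vertices connects to 9 non-adjacent vertices via diagonals.
Total connections = 12 × 9 = 108, but each diagonal is counted twice.
Number of diagonals = 108 / 2 = 54.

54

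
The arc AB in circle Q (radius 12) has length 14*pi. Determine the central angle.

θ = 360 × 14*pi / (2π × 12) = 210° (rearranging arc length formula).

210°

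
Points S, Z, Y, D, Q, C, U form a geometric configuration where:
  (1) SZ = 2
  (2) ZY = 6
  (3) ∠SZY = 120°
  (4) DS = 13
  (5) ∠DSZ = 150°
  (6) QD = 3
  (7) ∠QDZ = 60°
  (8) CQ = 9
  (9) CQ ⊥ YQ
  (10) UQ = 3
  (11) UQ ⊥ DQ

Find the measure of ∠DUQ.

Step 1: By the law of cosines on triangle UQD: UD² = 3² + 3² − 2·3·3·cos(90°) = 18, so UD = 3·√2.
Step 2: By the inverse law of cosines on triangle DUQ: cos(∠DUQ) = ((3·√2)² + 3² − 3²) / (2·3·√2·3) = 18/25.46 = 0.7071, so ∠DUQ = 45°.

Therefore, the measure of angle ∠DUQ = 45°.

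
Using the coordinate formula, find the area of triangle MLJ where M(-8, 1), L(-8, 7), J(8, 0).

Shoelace: Area = (1/2)|-8(7-0) + -8(0-1) + 8(1-7)| = (1/2)(96) = 48

48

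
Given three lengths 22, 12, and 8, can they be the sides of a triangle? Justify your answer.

No.
The triangle inequality is violated: 12 + 8 = 20 ≤ 22.
These lengths cannot form a triangle.

No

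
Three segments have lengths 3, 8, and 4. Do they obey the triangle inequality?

No.
The triangle inequality is violated: 3 + 4 = 7 ≤ 8.
These lengths cannot form a triangle.

No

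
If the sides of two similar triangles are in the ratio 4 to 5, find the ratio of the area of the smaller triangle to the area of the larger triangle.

Area scales with the square of linear dimensions. If every length is multiplied by 4/5, then the area is multiplied by (4/5)^2 = 16/25.
The area ratio is 16:25.

16:25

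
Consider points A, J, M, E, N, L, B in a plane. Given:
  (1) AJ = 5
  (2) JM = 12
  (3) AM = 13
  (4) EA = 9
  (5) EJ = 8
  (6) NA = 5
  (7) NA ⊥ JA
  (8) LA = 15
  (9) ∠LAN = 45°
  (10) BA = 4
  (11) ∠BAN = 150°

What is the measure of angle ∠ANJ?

Step 1: By the law of cosines on triangle NAJ: NJ² = 5² + 5² − 2·5·5·cos(90°) = 50, so NJ = 5·√2.
Step 2: By the inverse law of cosines on triangle ANJ: cos(∠ANJ) = (5² + (5·√2)² − 5²) / (2·5·5·√2) = 50/70.71 = 0.7071, so ∠ANJ = 45°.

Therefore, the measure of angle ∠ANJ = 45°.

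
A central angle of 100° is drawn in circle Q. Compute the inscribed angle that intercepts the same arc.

By the inscribed angle theorem, the inscribed angle is half the central angle.
Inscribed angle = 100° / 2 = 50°

50°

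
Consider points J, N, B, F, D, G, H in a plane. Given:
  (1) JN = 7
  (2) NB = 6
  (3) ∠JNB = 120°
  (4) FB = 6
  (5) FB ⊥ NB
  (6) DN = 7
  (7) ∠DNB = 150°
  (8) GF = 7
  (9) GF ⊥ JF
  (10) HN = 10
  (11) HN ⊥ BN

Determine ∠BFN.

Step 1: By the law of cosines on triangle FBN: FN² = 6² + 6² − 2·6·6·cos(90°) = 72, so FN = 6·√2.
Step 2: By the inverse law of cosines on triangle BFN: cos(∠BFN) = (6² + (6·√2)² − 6²) / (2·6·6·√2) = 72/101.82 = 0.7071, so ∠BFN = 45°.

Therefore, the measure of angle ∠BFN = 45°.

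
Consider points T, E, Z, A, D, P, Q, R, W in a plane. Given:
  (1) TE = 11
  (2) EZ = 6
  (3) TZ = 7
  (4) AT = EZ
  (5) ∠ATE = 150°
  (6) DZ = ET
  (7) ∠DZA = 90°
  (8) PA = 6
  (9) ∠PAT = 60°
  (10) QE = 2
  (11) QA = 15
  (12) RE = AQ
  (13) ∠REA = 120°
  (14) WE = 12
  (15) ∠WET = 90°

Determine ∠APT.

From the given relations: AT = EZ = 6.
Step 1: By the law of cosines on triangle PAT: PT² = 6² + 6² − 2·6·6·cos(60°) = 36, so PT = 6.
Step 2: By the inverse law of cosines on triangle APT: cos(∠APT) = (6² + 6² − 6²) / (2·6·6) = 36/72 = 0.5, so ∠APT = 60°.

Therefore, the measure of angle ∠APT = 60°.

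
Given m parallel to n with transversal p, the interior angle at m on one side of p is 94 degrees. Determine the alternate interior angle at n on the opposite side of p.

Alternate interior angles lie on opposite sides of the transversal, between the parallel lines.
By the alternate interior angle theorem, they are equal: 94 degrees.

94 degrees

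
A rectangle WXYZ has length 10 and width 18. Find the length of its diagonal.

A rectangle's diagonal splits it into two right triangles, with the diagonal as the hypotenuse.
By the Pythagorean theorem, d^2 = 10^2 + 18^2 = 424.
Therefore d = sqrt(424) = 2*sqrt(106).

2*sqrt(106)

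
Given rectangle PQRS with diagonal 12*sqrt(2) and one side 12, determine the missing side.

Using the Pythagorean theorem: d^2 = a^2 + b^2
b^2 = d^2 - a^2
b^2 = 288 - 144
b^2 = 144
b = sqrt(144) = 12

12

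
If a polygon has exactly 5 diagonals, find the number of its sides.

Using d = n(n - 3)/2, we solve 5 = n(n - 3)/2.
So n(n - 3) = 10.
Testing n = 5: 5 * 2 = 10 = 10. Correct.
The polygon has 5 sides.

5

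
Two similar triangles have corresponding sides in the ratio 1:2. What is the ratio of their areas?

Area scales with the square of linear dimensions. If every length is multiplied by 1/2, then the area is multiplied by (1/2)^2 = 1/4.
The area ratio is 1:4.

1:4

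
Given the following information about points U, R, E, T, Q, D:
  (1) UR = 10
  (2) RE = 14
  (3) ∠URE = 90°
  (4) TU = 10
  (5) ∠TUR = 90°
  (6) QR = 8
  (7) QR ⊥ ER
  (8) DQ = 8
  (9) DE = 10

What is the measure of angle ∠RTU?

Step 1: By the law of cosines on triangle TUR: TR² = 10² + 10² − 2·10·10·cos(90°) = 200, so TR = 10·√2.
Step 2: By the inverse law of cosines on triangle RTU: cos(∠RTU) = ((10·√2)² + 10² − 10²) / (2·10·√2·10) = 200/282.84 = 0.7071, so ∠RTU = 45°.

Therefore, the measure of angle ∠RTU = 45°.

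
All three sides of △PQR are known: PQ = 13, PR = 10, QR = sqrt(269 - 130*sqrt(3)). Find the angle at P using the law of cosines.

By the inverse law of cosines: cos(P) = (PQ² + PR² - QR²) / (2 × PQ × PR)
cos(P) = (13² + 10² - (sqrt(269 - 130*sqrt(3)))²) / (2 × 13 × 10)
cos(P) = (169 + 100 - (269 - 130*sqrt(3))) / 260
cos(P) = sqrt(3)/2
P = arccos(sqrt(3)/2) = 30°

30°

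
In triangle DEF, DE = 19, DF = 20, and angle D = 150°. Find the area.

Area = (1/2) * DE * DF * sin(D)
Area = (1/2) * 19 * 20 * sin(150°)
Area = (1/2) * 19 * 20 * 1/2
Area = 95

95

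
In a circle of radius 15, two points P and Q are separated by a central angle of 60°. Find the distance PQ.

Chord = 2(15) sin(30°) = 15

15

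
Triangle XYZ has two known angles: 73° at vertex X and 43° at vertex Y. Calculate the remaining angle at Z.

The interior angles sum to 180°: angle Z = 180 - 73 - 43 = 64°.
The triangle is acute (angles 73°, 43°, 64°).

64 degrees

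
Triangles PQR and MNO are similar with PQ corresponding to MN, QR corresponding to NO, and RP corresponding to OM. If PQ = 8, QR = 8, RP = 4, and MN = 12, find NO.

Since the triangles are similar, the ratio of corresponding sides is constant.
Scale factor k = MN / PQ = 12 / 8 = 3/2
NO = k * QR = 3/2 * 8 = 12

12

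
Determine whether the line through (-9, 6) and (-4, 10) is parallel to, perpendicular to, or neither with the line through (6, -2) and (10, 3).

Slope of line 1: m1 = (10 - 6)/(-4 - -9) = 4/5 = 4/5
Slope of line 2: m2 = (3 - -2)/(10 - 6) = 5/4 = 5/4
m1 != m2 (4/5 != 5/4), so not parallel.
m1 * m2 = (4/5) * (5/4) = 1 != -1, so not perpendicular.
The lines are neither parallel nor perpendicular.

Neither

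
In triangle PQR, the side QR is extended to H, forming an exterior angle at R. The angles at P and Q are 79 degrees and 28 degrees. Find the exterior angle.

The interior angle at R is 180 - 79 - 28 = 73 degrees.
The exterior angle and interior angle at R are supplementary:
Exterior angle = 180 - 73 = 107 degrees.

107 degrees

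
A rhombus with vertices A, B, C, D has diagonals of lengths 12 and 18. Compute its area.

Area = (12 * 18) / 2 = 216 / 2 = 108

108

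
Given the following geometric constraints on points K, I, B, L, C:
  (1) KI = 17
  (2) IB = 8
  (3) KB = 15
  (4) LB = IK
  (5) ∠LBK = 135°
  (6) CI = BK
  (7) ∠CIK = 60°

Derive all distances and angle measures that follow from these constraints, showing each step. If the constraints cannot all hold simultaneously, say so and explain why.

The constraints are consistent.

From the given relations:
  LB = IK = 17
  CI = BK = 15

Step 1: From KB = 15, BL = 17, and ∠KBL = 135°, by the law of cosines:
  KL² = KB² + BL² - 2·KB·BL·cos(135°) = 225 + 289 + 360.6 = 874.6
  KL ≈ 29.57

Step 2: From KI = 17, IC = 15, and ∠KIC = 60°, by the law of cosines:
  KC² = KI² + IC² - 2·KI·IC·cos(60°) = 289 + 225 - 255 = 259
  KC ≈ 16.09

Step 3: From KB = 15, KI = 17, BI = 8, by the inverse law of cosines:
  cos(∠BKI) = (KB² + KI² - BI²) / (2·KB·KI)
  ∠BKI = 28.07°

Step 4: From IB = 8, IK = 17, BK = 15, by the inverse law of cosines:
  cos(∠BIK) = (IB² + IK² - BK²) / (2·IB·IK)
  ∠BIK = 61.93°

Step 5: From BI = 8, BK = 15, IK = 17, by the inverse law of cosines:
  cos(∠IBK) = (BI² + BK² - IK²) / (2·BI·BK)
  ∠IBK = 90°

Step 6: From KB = 15, KL = 29.57, BL = 17, by the inverse law of cosines:
  cos(∠BKL) = (KB² + KL² - BL²) / (2·KB·KL)
  ∠BKL = 23.98°

Step 7: From KC = 16.09, KI = 17, CI = 15, by the inverse law of cosines:
  cos(∠CKI) = (KC² + KI² - CI²) / (2·KC·KI)
  ∠CKI = 53.82°

Step 8: From LB = 17, LK = 29.57, BK = 15, by the inverse law of cosines:
  cos(∠BLK) = (LB² + LK² - BK²) / (2·LB·LK)
  ∠BLK = 21.02°

Step 9: From CI = 15, CK = 16.09, IK = 17, by the inverse law of cosines:
  cos(∠ICK) = (CI² + CK² - IK²) / (2·CI·CK)
  ∠ICK = 66.18°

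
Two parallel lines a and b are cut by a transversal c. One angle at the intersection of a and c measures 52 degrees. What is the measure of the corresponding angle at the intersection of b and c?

Corresponding angles are equal: 52 degrees.

52 degrees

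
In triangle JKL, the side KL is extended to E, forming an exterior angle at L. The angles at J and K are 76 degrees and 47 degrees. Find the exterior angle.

The interior angle at L is 180 - 76 - 47 = 57 degrees.
The exterior angle and interior angle at L are supplementary:
Exterior angle = 180 - 57 = 123 degrees.

123 degrees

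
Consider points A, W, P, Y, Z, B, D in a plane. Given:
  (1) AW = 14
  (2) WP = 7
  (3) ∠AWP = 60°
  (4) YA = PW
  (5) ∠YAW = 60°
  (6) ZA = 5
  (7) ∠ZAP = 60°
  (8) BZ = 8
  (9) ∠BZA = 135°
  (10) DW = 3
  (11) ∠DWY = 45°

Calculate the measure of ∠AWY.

From the given relations: YA = PW = 7.
Step 1: By the law of cosines on triangle WAY: WY² = 14² + 7² − 2·14·7·cos(60°) = 147, so WY = 7·√3.
Step 2: By the inverse law of cosines on triangle AWY: cos(∠AWY) = (14² + (7·√3)² − 7²) / (2·14·7·√3) = 294/339.48 = 0.866, so ∠AWY = 30°.

Therefore, the measure of angle ∠AWY = 30°.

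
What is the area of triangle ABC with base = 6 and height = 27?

Area = (1/2) * base * height
Area = (1/2) * 6 * 27
Area = 81

81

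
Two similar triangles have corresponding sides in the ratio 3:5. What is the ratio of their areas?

Area ratio = (side ratio)^2 = (3/5)^2 = 9:25.

9:25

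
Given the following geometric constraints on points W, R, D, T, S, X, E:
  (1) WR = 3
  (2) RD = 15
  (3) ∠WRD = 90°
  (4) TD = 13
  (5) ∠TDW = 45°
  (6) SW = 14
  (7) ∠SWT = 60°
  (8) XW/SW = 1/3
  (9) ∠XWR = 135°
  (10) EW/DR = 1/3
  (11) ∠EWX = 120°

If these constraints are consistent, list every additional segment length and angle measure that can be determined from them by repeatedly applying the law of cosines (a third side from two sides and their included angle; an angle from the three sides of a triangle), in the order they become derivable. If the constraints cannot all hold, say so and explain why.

The constraints are consistent. Derivable facts, in order:
After 1 step:
- RX ≈ 7.11
- WD = 3·√26
- XE ≈ 8.37
After 2 steps:
- WT ≈ 11.03
- ∠DWR = 78.69°
- ∠EXW = 31.14°
- ∠RDW = 11.31°
- ∠RXW = 17.35°
- ∠WEX = 28.86°
- ∠WRX = 27.65°
After 3 steps:
- TS ≈ 12.78
- ∠DTW = 78.59°
- ∠DWT = 56.41°
After 4 steps:
- ∠STW = 71.59°
- ∠TSW = 48.41°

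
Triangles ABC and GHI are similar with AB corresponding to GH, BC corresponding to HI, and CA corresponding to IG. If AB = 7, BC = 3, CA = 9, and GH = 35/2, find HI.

k = 35/2/7 = 5/2. HI = 5/2 * 3 = 15/2.

15/2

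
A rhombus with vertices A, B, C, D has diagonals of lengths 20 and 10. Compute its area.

Area = (20 * 10) / 2 = 200 / 2 = 100

100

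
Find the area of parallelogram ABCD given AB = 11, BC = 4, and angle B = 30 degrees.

The area of a parallelogram equals the product of two adjacent sides times the sine of the included angle.
This is because the height equals 4 * sin(30°) = 2.
Area = 11 * 2 = 22

22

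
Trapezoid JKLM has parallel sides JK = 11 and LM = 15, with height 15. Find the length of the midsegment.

The midsegment (median) of a trapezoid connects the midpoints of the non-parallel sides.
Its length is the average of the two bases: (11 + 15) / 2 = 13.

13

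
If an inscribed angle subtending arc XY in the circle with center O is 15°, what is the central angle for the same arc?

The inscribed angle theorem states that a central angle is always twice any inscribed angle that subtends the same arc.
Since the inscribed angle is 15°, the central angle = 2 × 15° = 30°.

30°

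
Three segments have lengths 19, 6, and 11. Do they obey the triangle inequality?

Check the triangle inequality: 6 + 11 = 17 ≤ 19.
Since the sum of two sides does not exceed the third, no triangle can be formed.

No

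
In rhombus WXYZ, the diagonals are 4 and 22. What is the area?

The diagonals of a rhombus divide it into four right triangles.
Each triangle has legs 4/ 2 = 2 and 22/2 = 11, so each has area (1/2)*2*11 = 11.
Four such triangles give total area = (d1 * d2) / 2 = 44.

44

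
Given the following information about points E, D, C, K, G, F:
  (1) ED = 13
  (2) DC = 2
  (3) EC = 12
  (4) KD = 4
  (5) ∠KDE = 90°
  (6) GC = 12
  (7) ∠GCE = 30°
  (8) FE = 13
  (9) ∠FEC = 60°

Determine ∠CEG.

Step 1: By the law of cosines on triangle ECG: EG² = 12² + 12² − 2·12·12·cos(30°) = 38.58, so EG ≈ 6.21.
Step 2: By the inverse law of cosines on triangle CEG: cos(∠CEG) = (12² + 6.21² − 12²) / (2·12·6.21) = 38.58/149.08 = 0.2588, so ∠CEG = 75°.

Therefore, the measure of angle ∠CEG = 75°.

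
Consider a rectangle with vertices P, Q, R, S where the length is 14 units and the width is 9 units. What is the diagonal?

A rectangle's diagonal splits it into two right triangles, with the diagonal as the hypotenuse.
By the Pythagorean theorem, d^2 = 14^2 + 9^2 = 277.
Therefore d = sqrt(277).

sqrt(277)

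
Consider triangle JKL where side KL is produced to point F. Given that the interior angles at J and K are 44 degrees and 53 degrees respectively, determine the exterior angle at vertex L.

The interior angle at L is 180 - 44 - 53 = 83 degrees.
The exterior angle and interior angle at L are supplementary:
Exterior angle = 180 - 83 = 97 degrees.

97 degrees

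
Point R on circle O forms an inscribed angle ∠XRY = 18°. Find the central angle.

Central angle = 2 × 18° = 36° (inscribed angle theorem).

36°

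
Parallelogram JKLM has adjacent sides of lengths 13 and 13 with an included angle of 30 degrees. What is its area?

Area = 13 * 13 * sin(30°) = 169 * 1/2 = 169/2

169/2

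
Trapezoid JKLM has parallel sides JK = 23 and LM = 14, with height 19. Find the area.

A trapezoid's area equals the midsegment times the height.
The midsegment is (23 + 14) / 2 = 37/2.
Area = 37/2 * 19 = 703/2.

703/2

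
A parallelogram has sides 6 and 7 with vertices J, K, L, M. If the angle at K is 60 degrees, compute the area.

Area = a * b * sin(theta)
Area = 6 * 7 * sin(60 degrees)
Area = 42 * sqrt(3)/2
Area = 21*sqrt(3)

21*sqrt(3)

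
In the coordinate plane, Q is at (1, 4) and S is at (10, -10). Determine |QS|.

d = sqrt((9)^2 + (-14)^2) = sqrt(277)

sqrt(277)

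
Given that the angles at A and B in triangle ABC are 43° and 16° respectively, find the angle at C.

Let angle C = x. Then 43 + 16 + x = 180.
x = 180 - 59 = 121 degrees.

121 degrees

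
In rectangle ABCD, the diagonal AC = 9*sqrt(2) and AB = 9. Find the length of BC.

b = sqrt(d^2 - a^2) = sqrt(162 - 81) = sqrt(81) = 9

9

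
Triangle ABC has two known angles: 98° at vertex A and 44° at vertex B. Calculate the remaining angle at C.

angle C = 180 - 98 - 44 = 38 degrees.

38 degrees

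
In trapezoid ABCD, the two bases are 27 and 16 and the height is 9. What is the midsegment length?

The midsegment (median) of a trapezoid connects the midpoints of the non-parallel sides.
Its length is the average of the two bases: (27 + 16) / 2 = 43/2.

43/2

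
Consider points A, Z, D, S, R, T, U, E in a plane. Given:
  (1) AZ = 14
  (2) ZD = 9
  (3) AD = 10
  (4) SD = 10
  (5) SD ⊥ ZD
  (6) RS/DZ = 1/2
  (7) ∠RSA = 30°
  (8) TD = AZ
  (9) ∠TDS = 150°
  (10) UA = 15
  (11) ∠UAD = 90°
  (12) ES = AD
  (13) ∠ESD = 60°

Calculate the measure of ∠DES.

From the given relations: ES = AD = 10.
Step 1: By the law of cosines on triangle ESD: ED² = 10² + 10² − 2·10·10·cos(60°) = 100, so ED = 10.
Step 2: By the inverse law of cosines on triangle DES: cos(∠DES) = (10² + 10² − 10²) / (2·10·10) = 100/200 = 0.5, so ∠DES = 60°.

Therefore, the measure of angle ∠DES = 60°.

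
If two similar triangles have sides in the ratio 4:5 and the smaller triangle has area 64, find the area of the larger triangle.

For similar figures, the area ratio equals the square of the side ratio.
Side ratio (the smaller triangle to the larger triangle) = 4:5, so area ratio = 4^2:5^2 = 16:25.
If the area of the smaller triangle is 64, then the area of the larger triangle = 64 * (25/16) = 100.

100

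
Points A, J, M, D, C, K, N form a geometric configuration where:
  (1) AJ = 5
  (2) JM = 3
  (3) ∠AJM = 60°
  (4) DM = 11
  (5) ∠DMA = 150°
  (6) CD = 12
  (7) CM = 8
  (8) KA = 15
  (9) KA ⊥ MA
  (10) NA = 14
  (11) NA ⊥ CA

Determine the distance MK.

Step 1: By the law of cosines on triangle AJM: AM² = 5² + 3² − 2·5·3·cos(60°) = 19, so AM = √19.
Step 2: By the law of cosines on triangle MAK: MK² = √19² + 15² − 2·√19·15·cos(90°) = 244, so MK = 2·√61.

Therefore, the length of MK = 2·√61.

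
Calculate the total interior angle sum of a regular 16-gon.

The sum of interior angles of an n-sided polygon is (n - 2) * 180.
For n = 16: (16 - 2) * 180 = 14 * 180 = 2520 degrees.

2520 degrees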